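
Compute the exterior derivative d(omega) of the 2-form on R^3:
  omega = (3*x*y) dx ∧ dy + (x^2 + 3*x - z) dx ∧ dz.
d(omega) = 0

For a 2-form omega = sum_{i<j} g_{ij} dx_i ∧ dx_j, the exterior derivative is
  d(omega) = sum_{i<j} d(g_{ij}) ∧ dx_i ∧ dx_j = sum_{i<j, k} (∂g_{ij}/∂x_k) dx_k ∧ dx_i ∧ dx_j.
Expand each term, using dx_k ∧ dx_i ∧ dx_j = sgn(permutation) dx_{(a)} ∧ dx_{(b)} ∧ dx_{(c)} with (a < b < c) sorted:

Collecting like 3-forms: d(omega) = 0.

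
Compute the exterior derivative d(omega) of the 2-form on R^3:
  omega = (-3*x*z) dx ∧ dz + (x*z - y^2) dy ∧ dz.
d(omega) = (z) dx ∧ dy ∧ dz

For a 2-form omega = sum_{i<j} g_{ij} dx_i ∧ dx_j, the exterior derivative is
  d(omega) = sum_{i<j} d(g_{ij}) ∧ dx_i ∧ dx_j = sum_{i<j, k} (∂g_{ij}/∂x_k) dx_k ∧ dx_i ∧ dx_j.
Expand each term, using dx_k ∧ dx_i ∧ dx_j = sgn(permutation) dx_{(a)} ∧ dx_{(b)} ∧ dx_{(c)} with (a < b < c) sorted:
  d(x*z - y^2) includes (∂/∂x)(x*z - y^2) dx = (z) dx, which multiplied by dy ∧ dz gives (z) dx ∧ dy ∧ dz
Collecting like 3-forms: d(omega) = (z) dx ∧ dy ∧ dz.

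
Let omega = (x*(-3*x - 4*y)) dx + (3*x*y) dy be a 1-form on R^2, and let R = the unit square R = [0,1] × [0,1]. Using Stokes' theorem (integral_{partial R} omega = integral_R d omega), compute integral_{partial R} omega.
integral_(partial R) omega = 7/2

Stokes: integral_partial_R omega = integral_R d omega with d omega = (∂Q/∂x - ∂P/∂y) dx ∧ dy.
  ∂Q/∂x = 3*y
  ∂P/∂y = -4*x
  integrand = ∂Q/∂x - ∂P/∂y = 4*x + 3*y.
Integrating over R: integral_0^1 integral_0^1 (4*x + 3*y) dx dy = 7/2.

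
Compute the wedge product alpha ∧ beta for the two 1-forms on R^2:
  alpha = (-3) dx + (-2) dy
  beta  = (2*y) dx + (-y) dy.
alpha ∧ beta = (7*y) dx ∧ dy

Distribute the wedge, using dx_i ∧ dx_j = -dx_j ∧ dx_i and dx_i ∧ dx_i = 0. For each pair (i, j) with i < j, the coefficient of dx_i ∧ dx_j in alpha ∧ beta is (alpha_i * beta_j - alpha_j * beta_i). Collecting: alpha ∧ beta = (7*y) dx ∧ dy.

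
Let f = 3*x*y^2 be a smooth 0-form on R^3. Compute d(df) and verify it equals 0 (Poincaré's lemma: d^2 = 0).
d(df) = 0

Step 1: df = sum_i (∂f/∂x_i) dx_i = (3*y^2) dx + (6*x*y) dy + (0) dz.
Step 2: Apply d again. Using the 1-form formula, the coefficient of dx ∧ dy in d(df) is ∂^2 f/∂x ∂y - ∂^2 f/∂y ∂x = (6*y) - (6*y) = 0 (equality of mixed partials for smooth f).
Similarly for dx ∧ dz and dy ∧ dz — all coefficients vanish. So d(df) = 0.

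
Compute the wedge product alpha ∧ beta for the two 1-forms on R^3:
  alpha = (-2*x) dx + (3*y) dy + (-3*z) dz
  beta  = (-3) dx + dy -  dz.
alpha ∧ beta = (-2*x + 9*y) dx ∧ dy + (2*x - 9*z) dx ∧ dz + (-3*y + 3*z) dy ∧ dz

Distribute the wedge, using dx_i ∧ dx_j = -dx_j ∧ dx_i and dx_i ∧ dx_i = 0. For each pair (i, j) with i < j, the coefficient of dx_i ∧ dx_j in alpha ∧ beta is (alpha_i * beta_j - alpha_j * beta_i). Collecting: alpha ∧ beta = (-2*x + 9*y) dx ∧ dy + (2*x - 9*z) dx ∧ dz + (-3*y + 3*z) dy ∧ dz.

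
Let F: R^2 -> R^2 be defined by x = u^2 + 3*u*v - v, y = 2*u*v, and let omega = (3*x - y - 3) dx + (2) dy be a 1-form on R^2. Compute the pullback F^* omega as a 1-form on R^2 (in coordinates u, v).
F^* omega = (6*u^3 + 23*u^2*v + 21*u*v^2 - 6*u*v - 6*u - 9*v^2 - 5*v) du + (9*u^3 + 21*u^2*v - 3*u^2 - 16*u*v - 5*u + 3*v + 3) dv

Using F^*(f dg) = (f ∘ F) d(g ∘ F), substitute each coordinate x_i by F_i(u, v) in f_i, and replace dx_i by d F_i = (∂F_i/∂u) du + (∂F_i/∂v) dv.
  For the x component: f_1(F) = 3*u^2 + 7*u*v - 3*v - 3; d F_1 = (2*u + 3*v) du + (3*u - 1) dv
  For the y component: f_2(F) = 2; d F_2 = (2*v) du + (2*u) dv
Combining and collecting du, dv coefficients:
  coeff of du: 6*u^3 + 23*u^2*v + 21*u*v^2 - 6*u*v - 6*u - 9*v^2 - 5*v
  coeff of dv: 9*u^3 + 21*u^2*v - 3*u^2 - 16*u*v - 5*u + 3*v + 3
F^* omega = (6*u^3 + 23*u^2*v + 21*u*v^2 - 6*u*v - 6*u - 9*v^2 - 5*v) du + (9*u^3 + 21*u^2*v - 3*u^2 - 16*u*v - 5*u + 3*v + 3) dv.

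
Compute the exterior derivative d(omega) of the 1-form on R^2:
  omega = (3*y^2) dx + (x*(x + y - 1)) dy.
d(omega) = (2*x - 5*y - 1) dx ∧ dy

For a 1-form omega = sum_i f_i dx_i, the exterior derivative is
  d(omega) = sum_{i < j} (∂f_j/∂x_i - ∂f_i/∂x_j) dx_i ∧ dx_j.
  coefficient of dx ∧ dy: ∂f_2/∂x - ∂f_1/∂y = ∂(x*(x + y - 1))/∂x - ∂(3*y^2)/∂y = 2*x - 5*y - 1
Assembling: d(omega) = (2*x - 5*y - 1) dx ∧ dy.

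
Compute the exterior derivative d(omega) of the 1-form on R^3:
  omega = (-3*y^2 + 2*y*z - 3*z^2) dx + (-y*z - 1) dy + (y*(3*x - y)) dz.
d(omega) = (6*y - 2*z) dx ∧ dy + (y + 6*z) dx ∧ dz + (3*x - y) dy ∧ dz

For a 1-form omega = sum_i f_i dx_i, the exterior derivative is
  d(omega) = sum_{i < j} (∂f_j/∂x_i - ∂f_i/∂x_j) dx_i ∧ dx_j.
  coefficient of dx ∧ dy: ∂f_2/∂x - ∂f_1/∂y = ∂(-y*z - 1)/∂x - ∂(-3*y^2 + 2*y*z - 3*z^2)/∂y = 6*y - 2*z
  coefficient of dx ∧ dz: ∂f_3/∂x - ∂f_1/∂z = ∂(y*(3*x - y))/∂x - ∂(-3*y^2 + 2*y*z - 3*z^2)/∂z = y + 6*z
  coefficient of dy ∧ dz: ∂f_3/∂y - ∂f_2/∂z = ∂(y*(3*x - y))/∂y - ∂(-y*z - 1)/∂z = 3*x - y
Assembling: d(omega) = (6*y - 2*z) dx ∧ dy + (y + 6*z) dx ∧ dz + (3*x - y) dy ∧ dz.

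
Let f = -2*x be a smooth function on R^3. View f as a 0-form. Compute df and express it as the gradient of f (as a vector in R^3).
df = (-2) dx + (0) dy + (0) dz; grad f = (-2, 0, 0)

For a 0-form f, d f = (∂f/∂x) dx + (∂f/∂y) dy + (∂f/∂z) dz. The components of the vector representation are exactly the entries of grad f in Cartesian coordinates:
  ∂f/∂x = -2
  ∂f/∂y = 0
  ∂f/∂z = 0.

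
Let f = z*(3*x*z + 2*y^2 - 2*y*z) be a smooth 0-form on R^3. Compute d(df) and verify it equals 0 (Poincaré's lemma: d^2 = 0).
d(df) = 0

Step 1: df = sum_i (∂f/∂x_i) dx_i = (3*z^2) dx + (2*z*(2*y - z)) dy + (6*x*z + 2*y^2 - 4*y*z) dz.
Step 2: Apply d again. Using the 1-form formula, the coefficient of dx ∧ dy in d(df) is ∂^2 f/∂x ∂y - ∂^2 f/∂y ∂x = (0) - (0) = 0 (equality of mixed partials for smooth f).
Similarly for dx ∧ dz and dy ∧ dz — all coefficients vanish. So d(df) = 0.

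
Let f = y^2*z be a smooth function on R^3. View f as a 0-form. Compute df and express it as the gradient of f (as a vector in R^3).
df = (0) dx + (2*y*z) dy + (y^2) dz; grad f = (0, 2*y*z, y^2)

For a 0-form f, d f = (∂f/∂x) dx + (∂f/∂y) dy + (∂f/∂z) dz. The components of the vector representation are exactly the entries of grad f in Cartesian coordinates:
  ∂f/∂x = 0
  ∂f/∂y = 2*y*z
  ∂f/∂z = y^2.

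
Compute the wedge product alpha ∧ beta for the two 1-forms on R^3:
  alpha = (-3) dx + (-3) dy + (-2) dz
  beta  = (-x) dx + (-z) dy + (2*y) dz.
alpha ∧ beta = (-3*x + 3*z) dx ∧ dy + (-2*x - 6*y) dx ∧ dz + (-6*y - 2*z) dy ∧ dz

Distribute the wedge, using dx_i ∧ dx_j = -dx_j ∧ dx_i and dx_i ∧ dx_i = 0. For each pair (i, j) with i < j, the coefficient of dx_i ∧ dx_j in alpha ∧ beta is (alpha_i * beta_j - alpha_j * beta_i). Collecting: alpha ∧ beta = (-3*x + 3*z) dx ∧ dy + (-2*x - 6*y) dx ∧ dz + (-6*y - 2*z) dy ∧ dz.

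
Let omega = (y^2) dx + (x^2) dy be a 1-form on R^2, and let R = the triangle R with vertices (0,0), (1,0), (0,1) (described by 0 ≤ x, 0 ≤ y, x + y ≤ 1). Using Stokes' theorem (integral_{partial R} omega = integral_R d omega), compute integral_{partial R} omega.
integral_(partial R) omega = 0

Stokes: integral_partial_R omega = integral_R d omega with d omega = (∂Q/∂x - ∂P/∂y) dx ∧ dy.
  ∂Q/∂x = 2*x
  ∂P/∂y = 2*y
  integrand = ∂Q/∂x - ∂P/∂y = 2*x - 2*y.
Integrating over R: integral_0^1 integral_0^{1-x} (2*x - 2*y) dy dx = 0.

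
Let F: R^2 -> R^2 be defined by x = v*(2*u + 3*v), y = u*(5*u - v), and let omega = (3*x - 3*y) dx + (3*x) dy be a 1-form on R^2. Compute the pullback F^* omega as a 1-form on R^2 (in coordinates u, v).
F^* omega = (3*v*(10*u^2 + 34*u*v + 3*v^2)) du + (-30*u^3 - 78*u^2*v + 63*u*v^2 + 54*v^3) dv

Using F^*(f dg) = (f ∘ F) d(g ∘ F), substitute each coordinate x_i by F_i(u, v) in f_i, and replace dx_i by d F_i = (∂F_i/∂u) du + (∂F_i/∂v) dv.
  For the x component: f_1(F) = -15*u^2 + 9*u*v + 9*v^2; d F_1 = (2*v) du + (2*u + 6*v) dv
  For the y component: f_2(F) = 3*v*(2*u + 3*v); d F_2 = (10*u - v) du + (-u) dv
Combining and collecting du, dv coefficients:
  coeff of du: 3*v*(10*u^2 + 34*u*v + 3*v^2)
  coeff of dv: -30*u^3 - 78*u^2*v + 63*u*v^2 + 54*v^3
F^* omega = (3*v*(10*u^2 + 34*u*v + 3*v^2)) du + (-30*u^3 - 78*u^2*v + 63*u*v^2 + 54*v^3) dv.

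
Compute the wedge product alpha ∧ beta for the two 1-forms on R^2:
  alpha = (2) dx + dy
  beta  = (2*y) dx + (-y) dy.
alpha ∧ beta = (-4*y) dx ∧ dy

Distribute the wedge, using dx_i ∧ dx_j = -dx_j ∧ dx_i and dx_i ∧ dx_i = 0. For each pair (i, j) with i < j, the coefficient of dx_i ∧ dx_j in alpha ∧ beta is (alpha_i * beta_j - alpha_j * beta_i). Collecting: alpha ∧ beta = (-4*y) dx ∧ dy.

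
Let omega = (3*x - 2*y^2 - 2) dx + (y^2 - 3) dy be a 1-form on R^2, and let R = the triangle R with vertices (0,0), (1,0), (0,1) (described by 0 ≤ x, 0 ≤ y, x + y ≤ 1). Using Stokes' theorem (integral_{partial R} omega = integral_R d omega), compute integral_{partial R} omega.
integral_(partial R) omega = 2/3

Stokes: integral_partial_R omega = integral_R d omega with d omega = (∂Q/∂x - ∂P/∂y) dx ∧ dy.
  ∂Q/∂x = 0
  ∂P/∂y = -4*y
  integrand = ∂Q/∂x - ∂P/∂y = 4*y.
Integrating over R: integral_0^1 integral_0^{1-x} (4*y) dy dx = 2/3.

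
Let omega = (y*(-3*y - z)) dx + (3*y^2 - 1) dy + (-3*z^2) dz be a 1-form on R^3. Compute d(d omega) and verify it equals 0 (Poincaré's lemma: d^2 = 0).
d(d omega) = 0

Step 1: d omega = sum_{i<j} (∂f_j/∂x_i - ∂f_i/∂x_j) dx_i ∧ dx_j:
  coeff of dx ∧ dy: 6*y + z
  coeff of dx ∧ dz: y
  coeff of dy ∧ dz: 0
Step 2: Apply d again to each 2-form coefficient. The only possible 3-form in R^3 is dx ∧ dy ∧ dz, with coefficient
  ∂(coeff of dy∧dz)/∂x - ∂(coeff of dx∧dz)/∂y + ∂(coeff of dx∧dy)/∂z
  = ∂/∂x (0) - ∂/∂y (y) + ∂/∂z (6*y + z).
Each of these terms simplifies to sums of mixed partials that cancel in pairs. The result is 0 (by equality of mixed partials for smooth functions — Schwarz / Clairaut).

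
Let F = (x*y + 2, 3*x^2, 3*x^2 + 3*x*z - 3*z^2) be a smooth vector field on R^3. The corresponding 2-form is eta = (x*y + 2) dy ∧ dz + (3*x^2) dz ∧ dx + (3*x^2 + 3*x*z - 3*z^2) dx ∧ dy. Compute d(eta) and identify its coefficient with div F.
d(eta) = (3*x + y - 6*z) dx ∧ dy ∧ dz; div F = 3*x + y - 6*z

For a 2-form in R^3 of the form above, applying d gives a 3-form with coefficient ∂P/∂x + ∂Q/∂y + ∂R/∂z:
  ∂P/∂x = y
  ∂Q/∂y = 0
  ∂R/∂z = 3*x - 6*z
Sum = 3*x + y - 6*z, which is exactly div F.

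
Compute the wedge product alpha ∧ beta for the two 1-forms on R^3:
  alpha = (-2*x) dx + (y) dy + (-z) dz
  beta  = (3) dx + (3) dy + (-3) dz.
alpha ∧ beta = (-6*x - 3*y) dx ∧ dy + (6*x + 3*z) dx ∧ dz + (-3*y + 3*z) dy ∧ dz

Distribute the wedge, using dx_i ∧ dx_j = -dx_j ∧ dx_i and dx_i ∧ dx_i = 0. For each pair (i, j) with i < j, the coefficient of dx_i ∧ dx_j in alpha ∧ beta is (alpha_i * beta_j - alpha_j * beta_i). Collecting: alpha ∧ beta = (-6*x - 3*y) dx ∧ dy + (6*x + 3*z) dx ∧ dz + (-3*y + 3*z) dy ∧ dz.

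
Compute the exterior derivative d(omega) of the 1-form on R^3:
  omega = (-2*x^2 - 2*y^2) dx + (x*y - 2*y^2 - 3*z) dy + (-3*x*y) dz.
d(omega) = (5*y) dx ∧ dy + (-3*y) dx ∧ dz + (3 - 3*x) dy ∧ dz

For a 1-form omega = sum_i f_i dx_i, the exterior derivative is
  d(omega) = sum_{i < j} (∂f_j/∂x_i - ∂f_i/∂x_j) dx_i ∧ dx_j.
  coefficient of dx ∧ dy: ∂f_2/∂x - ∂f_1/∂y = ∂(x*y - 2*y^2 - 3*z)/∂x - ∂(-2*x^2 - 2*y^2)/∂y = 5*y
  coefficient of dx ∧ dz: ∂f_3/∂x - ∂f_1/∂z = ∂(-3*x*y)/∂x - ∂(-2*x^2 - 2*y^2)/∂z = -3*y
  coefficient of dy ∧ dz: ∂f_3/∂y - ∂f_2/∂z = ∂(-3*x*y)/∂y - ∂(x*y - 2*y^2 - 3*z)/∂z = 3 - 3*x
Assembling: d(omega) = (5*y) dx ∧ dy + (-3*y) dx ∧ dz + (3 - 3*x) dy ∧ dz.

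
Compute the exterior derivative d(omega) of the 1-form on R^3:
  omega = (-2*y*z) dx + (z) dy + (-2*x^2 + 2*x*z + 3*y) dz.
d(omega) = (2*z) dx ∧ dy + (-4*x + 2*y + 2*z) dx ∧ dz + (2) dy ∧ dz

For a 1-form omega = sum_i f_i dx_i, the exterior derivative is
  d(omega) = sum_{i < j} (∂f_j/∂x_i - ∂f_i/∂x_j) dx_i ∧ dx_j.
  coefficient of dx ∧ dy: ∂f_2/∂x - ∂f_1/∂y = ∂(z)/∂x - ∂(-2*y*z)/∂y = 2*z
  coefficient of dx ∧ dz: ∂f_3/∂x - ∂f_1/∂z = ∂(-2*x^2 + 2*x*z + 3*y)/∂x - ∂(-2*y*z)/∂z = -4*x + 2*y + 2*z
  coefficient of dy ∧ dz: ∂f_3/∂y - ∂f_2/∂z = ∂(-2*x^2 + 2*x*z + 3*y)/∂y - ∂(z)/∂z = 2
Assembling: d(omega) = (2*z) dx ∧ dy + (-4*x + 2*y + 2*z) dx ∧ dz + (2) dy ∧ dz.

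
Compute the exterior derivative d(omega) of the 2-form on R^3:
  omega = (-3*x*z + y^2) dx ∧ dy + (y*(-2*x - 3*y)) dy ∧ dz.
d(omega) = (-3*x - 2*y) dx ∧ dy ∧ dz

For a 2-form omega = sum_{i<j} g_{ij} dx_i ∧ dx_j, the exterior derivative is
  d(omega) = sum_{i<j} d(g_{ij}) ∧ dx_i ∧ dx_j = sum_{i<j, k} (∂g_{ij}/∂x_k) dx_k ∧ dx_i ∧ dx_j.
Expand each term, using dx_k ∧ dx_i ∧ dx_j = sgn(permutation) dx_{(a)} ∧ dx_{(b)} ∧ dx_{(c)} with (a < b < c) sorted:
  d(-3*x*z + y^2) includes (∂/∂z)(-3*x*z + y^2) dz = (-3*x) dz, which multiplied by dx ∧ dy gives (-3*x) dx ∧ dy ∧ dz
  d(y*(-2*x - 3*y)) includes (∂/∂x)(y*(-2*x - 3*y)) dx = (-2*y) dx, which multiplied by dy ∧ dz gives (-2*y) dx ∧ dy ∧ dz
Collecting like 3-forms: d(omega) = (-3*x - 2*y) dx ∧ dy ∧ dz.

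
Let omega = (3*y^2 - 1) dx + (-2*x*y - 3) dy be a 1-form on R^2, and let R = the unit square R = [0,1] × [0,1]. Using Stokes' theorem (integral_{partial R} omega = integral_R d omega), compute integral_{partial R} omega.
integral_(partial R) omega = -4

Stokes: integral_partial_R omega = integral_R d omega with d omega = (∂Q/∂x - ∂P/∂y) dx ∧ dy.
  ∂Q/∂x = -2*y
  ∂P/∂y = 6*y
  integrand = ∂Q/∂x - ∂P/∂y = -8*y.
Integrating over R: integral_0^1 integral_0^1 (-8*y) dx dy = -4.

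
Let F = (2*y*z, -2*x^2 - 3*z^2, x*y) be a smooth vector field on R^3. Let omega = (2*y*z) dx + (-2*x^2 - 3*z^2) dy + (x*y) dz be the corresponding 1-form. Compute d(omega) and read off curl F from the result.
d(omega) = (x + 6*z) dy ∧ dz + (y) dz ∧ dx + (-4*x - 2*z) dx ∧ dy; curl F = (x + 6*z, y, -4*x - 2*z)

d omega = sum_{i<j} (∂f_j/∂x_i - ∂f_i/∂x_j) dx_i ∧ dx_j. Under the identification (dy ∧ dz, dz ∧ dx, dx ∧ dy) ↔ (e_x, e_y, e_z), the coefficients are exactly the components of curl F. Compute:
  ∂R/∂y - ∂Q/∂z = (x) - (-6*z) = x + 6*z
  ∂P/∂z - ∂R/∂x = (2*y) - (y) = y
  ∂Q/∂x - ∂P/∂y = (-4*x) - (2*z) = -4*x - 2*z.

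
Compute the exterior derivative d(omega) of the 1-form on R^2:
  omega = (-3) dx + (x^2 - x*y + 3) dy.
d(omega) = (2*x - y) dx ∧ dy

For a 1-form omega = sum_i f_i dx_i, the exterior derivative is
  d(omega) = sum_{i < j} (∂f_j/∂x_i - ∂f_i/∂x_j) dx_i ∧ dx_j.
  coefficient of dx ∧ dy: ∂f_2/∂x - ∂f_1/∂y = ∂(x^2 - x*y + 3)/∂x - ∂(-3)/∂y = 2*x - y
Assembling: d(omega) = (2*x - y) dx ∧ dy.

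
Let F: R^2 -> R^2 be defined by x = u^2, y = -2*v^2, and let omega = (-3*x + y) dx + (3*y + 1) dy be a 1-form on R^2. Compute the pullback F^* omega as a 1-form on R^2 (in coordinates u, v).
F^* omega = (-6*u^3 - 4*u*v^2) du + (24*v^3 - 4*v) dv

Using F^*(f dg) = (f ∘ F) d(g ∘ F), substitute each coordinate x_i by F_i(u, v) in f_i, and replace dx_i by d F_i = (∂F_i/∂u) du + (∂F_i/∂v) dv.
  For the x component: f_1(F) = -3*u^2 - 2*v^2; d F_1 = (2*u) du + (0) dv
  For the y component: f_2(F) = 1 - 6*v^2; d F_2 = (0) du + (-4*v) dv
Combining and collecting du, dv coefficients:
  coeff of du: -6*u^3 - 4*u*v^2
  coeff of dv: 24*v^3 - 4*v
F^* omega = (-6*u^3 - 4*u*v^2) du + (24*v^3 - 4*v) dv.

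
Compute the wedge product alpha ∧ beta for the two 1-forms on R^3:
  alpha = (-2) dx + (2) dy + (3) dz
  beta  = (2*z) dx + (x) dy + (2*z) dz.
alpha ∧ beta = (-2*x - 4*z) dx ∧ dy + (-10*z) dx ∧ dz + (-3*x + 4*z) dy ∧ dz

Distribute the wedge, using dx_i ∧ dx_j = -dx_j ∧ dx_i and dx_i ∧ dx_i = 0. For each pair (i, j) with i < j, the coefficient of dx_i ∧ dx_j in alpha ∧ beta is (alpha_i * beta_j - alpha_j * beta_i). Collecting: alpha ∧ beta = (-2*x - 4*z) dx ∧ dy + (-10*z) dx ∧ dz + (-3*x + 4*z) dy ∧ dz.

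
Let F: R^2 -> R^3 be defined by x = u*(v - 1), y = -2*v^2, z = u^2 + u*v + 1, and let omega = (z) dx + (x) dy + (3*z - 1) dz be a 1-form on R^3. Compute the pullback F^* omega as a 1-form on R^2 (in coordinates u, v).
F^* omega = (6*u^3 + 10*u^2*v - u^2 + 4*u*v^2 - u*v + 4*u + 3*v - 1) du + (u*(4*u^2 + 4*u*v - 4*v^2 + 4*v + 3)) dv

Using F^*(f dg) = (f ∘ F) d(g ∘ F), substitute each coordinate x_i by F_i(u, v) in f_i, and replace dx_i by d F_i = (∂F_i/∂u) du + (∂F_i/∂v) dv.
  For the x component: f_1(F) = u^2 + u*v + 1; d F_1 = (v - 1) du + (u) dv
  For the y component: f_2(F) = u*(v - 1); d F_2 = (0) du + (-4*v) dv
  For the z component: f_3(F) = 3*u^2 + 3*u*v + 2; d F_3 = (2*u + v) du + (u) dv
Combining and collecting du, dv coefficients:
  coeff of du: 6*u^3 + 10*u^2*v - u^2 + 4*u*v^2 - u*v + 4*u + 3*v - 1
  coeff of dv: u*(4*u^2 + 4*u*v - 4*v^2 + 4*v + 3)
F^* omega = (6*u^3 + 10*u^2*v - u^2 + 4*u*v^2 - u*v + 4*u + 3*v - 1) du + (u*(4*u^2 + 4*u*v - 4*v^2 + 4*v + 3)) dv.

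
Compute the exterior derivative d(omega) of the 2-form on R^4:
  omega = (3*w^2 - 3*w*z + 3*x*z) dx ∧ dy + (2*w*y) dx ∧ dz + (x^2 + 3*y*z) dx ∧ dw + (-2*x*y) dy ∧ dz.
d(omega) = (-5*w + 3*x - 2*y) dx ∧ dy ∧ dz + (6*w - 6*z) dx ∧ dy ∧ dw + (-y) dx ∧ dz ∧ dw

For a 2-form omega = sum_{i<j} g_{ij} dx_i ∧ dx_j, the exterior derivative is
  d(omega) = sum_{i<j} d(g_{ij}) ∧ dx_i ∧ dx_j = sum_{i<j, k} (∂g_{ij}/∂x_k) dx_k ∧ dx_i ∧ dx_j.
Expand each term, using dx_k ∧ dx_i ∧ dx_j = sgn(permutation) dx_{(a)} ∧ dx_{(b)} ∧ dx_{(c)} with (a < b < c) sorted:
  d(3*w^2 - 3*w*z + 3*x*z) includes (∂/∂z)(3*w^2 - 3*w*z + 3*x*z) dz = (-3*w + 3*x) dz, which multiplied by dx ∧ dy gives (-3*w + 3*x) dx ∧ dy ∧ dz
  d(3*w^2 - 3*w*z + 3*x*z) includes (∂/∂w)(3*w^2 - 3*w*z + 3*x*z) dw = (6*w - 3*z) dw, which multiplied by dx ∧ dy gives (6*w - 3*z) dx ∧ dy ∧ dw
  d(2*w*y) includes (∂/∂y)(2*w*y) dy = (2*w) dy, which multiplied by dx ∧ dz gives (-2*w) dx ∧ dy ∧ dz
  d(2*w*y) includes (∂/∂w)(2*w*y) dw = (2*y) dw, which multiplied by dx ∧ dz gives (2*y) dx ∧ dz ∧ dw
  d(x^2 + 3*y*z) includes (∂/∂y)(x^2 + 3*y*z) dy = (3*z) dy, which multiplied by dx ∧ dw gives (-3*z) dx ∧ dy ∧ dw
  d(x^2 + 3*y*z) includes (∂/∂z)(x^2 + 3*y*z) dz = (3*y) dz, which multiplied by dx ∧ dw gives (-3*y) dx ∧ dz ∧ dw
  d(-2*x*y) includes (∂/∂x)(-2*x*y) dx = (-2*y) dx, which multiplied by dy ∧ dz gives (-2*y) dx ∧ dy ∧ dz
Collecting like 3-forms: d(omega) = (-5*w + 3*x - 2*y) dx ∧ dy ∧ dz + (6*w - 6*z) dx ∧ dy ∧ dw + (-y) dx ∧ dz ∧ dw.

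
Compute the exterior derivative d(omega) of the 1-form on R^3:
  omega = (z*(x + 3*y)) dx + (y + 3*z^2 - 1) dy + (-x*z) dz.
d(omega) = (-3*z) dx ∧ dy + (-x - 3*y - z) dx ∧ dz + (-6*z) dy ∧ dz

For a 1-form omega = sum_i f_i dx_i, the exterior derivative is
  d(omega) = sum_{i < j} (∂f_j/∂x_i - ∂f_i/∂x_j) dx_i ∧ dx_j.
  coefficient of dx ∧ dy: ∂f_2/∂x - ∂f_1/∂y = ∂(y + 3*z^2 - 1)/∂x - ∂(z*(x + 3*y))/∂y = -3*z
  coefficient of dx ∧ dz: ∂f_3/∂x - ∂f_1/∂z = ∂(-x*z)/∂x - ∂(z*(x + 3*y))/∂z = -x - 3*y - z
  coefficient of dy ∧ dz: ∂f_3/∂y - ∂f_2/∂z = ∂(-x*z)/∂y - ∂(y + 3*z^2 - 1)/∂z = -6*z
Assembling: d(omega) = (-3*z) dx ∧ dy + (-x - 3*y - z) dx ∧ dz + (-6*z) dy ∧ dz.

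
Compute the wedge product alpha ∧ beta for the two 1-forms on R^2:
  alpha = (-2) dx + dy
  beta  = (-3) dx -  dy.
alpha ∧ beta = (5) dx ∧ dy

Distribute the wedge, using dx_i ∧ dx_j = -dx_j ∧ dx_i and dx_i ∧ dx_i = 0. For each pair (i, j) with i < j, the coefficient of dx_i ∧ dx_j in alpha ∧ beta is (alpha_i * beta_j - alpha_j * beta_i). Collecting: alpha ∧ beta = (5) dx ∧ dy.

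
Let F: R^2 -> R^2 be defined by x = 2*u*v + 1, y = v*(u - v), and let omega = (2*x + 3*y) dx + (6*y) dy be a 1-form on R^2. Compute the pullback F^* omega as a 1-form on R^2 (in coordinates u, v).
F^* omega = (4*v*(5*u*v - 3*v^2 + 1)) du + (20*u^2*v - 24*u*v^2 + 4*u + 12*v^3) dv

Using F^*(f dg) = (f ∘ F) d(g ∘ F), substitute each coordinate x_i by F_i(u, v) in f_i, and replace dx_i by d F_i = (∂F_i/∂u) du + (∂F_i/∂v) dv.
  For the x component: f_1(F) = 7*u*v - 3*v^2 + 2; d F_1 = (2*v) du + (2*u) dv
  For the y component: f_2(F) = 6*v*(u - v); d F_2 = (v) du + (u - 2*v) dv
Combining and collecting du, dv coefficients:
  coeff of du: 4*v*(5*u*v - 3*v^2 + 1)
  coeff of dv: 20*u^2*v - 24*u*v^2 + 4*u + 12*v^3
F^* omega = (4*v*(5*u*v - 3*v^2 + 1)) du + (20*u^2*v - 24*u*v^2 + 4*u + 12*v^3) dv.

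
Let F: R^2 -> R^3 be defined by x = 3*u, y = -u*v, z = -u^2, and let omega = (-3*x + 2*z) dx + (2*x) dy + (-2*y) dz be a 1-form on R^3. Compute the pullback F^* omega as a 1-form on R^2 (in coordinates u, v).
F^* omega = (u*(-4*u*v - 6*u - 6*v - 27)) du + (-6*u^2) dv

Using F^*(f dg) = (f ∘ F) d(g ∘ F), substitute each coordinate x_i by F_i(u, v) in f_i, and replace dx_i by d F_i = (∂F_i/∂u) du + (∂F_i/∂v) dv.
  For the x component: f_1(F) = u*(-2*u - 9); d F_1 = (3) du + (0) dv
  For the y component: f_2(F) = 6*u; d F_2 = (-v) du + (-u) dv
  For the z component: f_3(F) = 2*u*v; d F_3 = (-2*u) du + (0) dv
Combining and collecting du, dv coefficients:
  coeff of du: u*(-4*u*v - 6*u - 6*v - 27)
  coeff of dv: -6*u^2
F^* omega = (u*(-4*u*v - 6*u - 6*v - 27)) du + (-6*u^2) dv.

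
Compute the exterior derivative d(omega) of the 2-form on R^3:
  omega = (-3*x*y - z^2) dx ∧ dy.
d(omega) = (-2*z) dx ∧ dy ∧ dz

For a 2-form omega = sum_{i<j} g_{ij} dx_i ∧ dx_j, the exterior derivative is
  d(omega) = sum_{i<j} d(g_{ij}) ∧ dx_i ∧ dx_j = sum_{i<j, k} (∂g_{ij}/∂x_k) dx_k ∧ dx_i ∧ dx_j.
Expand each term, using dx_k ∧ dx_i ∧ dx_j = sgn(permutation) dx_{(a)} ∧ dx_{(b)} ∧ dx_{(c)} with (a < b < c) sorted:
  d(-3*x*y - z^2) includes (∂/∂z)(-3*x*y - z^2) dz = (-2*z) dz, which multiplied by dx ∧ dy gives (-2*z) dx ∧ dy ∧ dz
Collecting like 3-forms: d(omega) = (-2*z) dx ∧ dy ∧ dz.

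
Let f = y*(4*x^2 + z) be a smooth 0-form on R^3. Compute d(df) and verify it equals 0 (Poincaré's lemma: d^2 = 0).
d(df) = 0

Step 1: df = sum_i (∂f/∂x_i) dx_i = (8*x*y) dx + (4*x^2 + z) dy + (y) dz.
Step 2: Apply d again. Using the 1-form formula, the coefficient of dx ∧ dy in d(df) is ∂^2 f/∂x ∂y - ∂^2 f/∂y ∂x = (8*x) - (8*x) = 0 (equality of mixed partials for smooth f).
Similarly for dx ∧ dz and dy ∧ dz — all coefficients vanish. So d(df) = 0.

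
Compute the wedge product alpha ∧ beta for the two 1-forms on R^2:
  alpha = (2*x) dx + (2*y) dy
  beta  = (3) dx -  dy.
alpha ∧ beta = (-2*x - 6*y) dx ∧ dy

Distribute the wedge, using dx_i ∧ dx_j = -dx_j ∧ dx_i and dx_i ∧ dx_i = 0. For each pair (i, j) with i < j, the coefficient of dx_i ∧ dx_j in alpha ∧ beta is (alpha_i * beta_j - alpha_j * beta_i). Collecting: alpha ∧ beta = (-2*x - 6*y) dx ∧ dy.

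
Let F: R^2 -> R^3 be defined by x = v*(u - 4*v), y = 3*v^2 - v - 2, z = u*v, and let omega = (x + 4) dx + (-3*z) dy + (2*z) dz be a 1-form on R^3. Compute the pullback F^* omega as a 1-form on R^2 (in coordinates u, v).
F^* omega = (v*(3*u*v - 4*v^2 + 4)) du + (3*u^2*v - 30*u*v^2 + 3*u*v + 4*u + 32*v^3 - 32*v) dv

Using F^*(f dg) = (f ∘ F) d(g ∘ F), substitute each coordinate x_i by F_i(u, v) in f_i, and replace dx_i by d F_i = (∂F_i/∂u) du + (∂F_i/∂v) dv.
  For the x component: f_1(F) = u*v - 4*v^2 + 4; d F_1 = (v) du + (u - 8*v) dv
  For the y component: f_2(F) = -3*u*v; d F_2 = (0) du + (6*v - 1) dv
  For the z component: f_3(F) = 2*u*v; d F_3 = (v) du + (u) dv
Combining and collecting du, dv coefficients:
  coeff of du: v*(3*u*v - 4*v^2 + 4)
  coeff of dv: 3*u^2*v - 30*u*v^2 + 3*u*v + 4*u + 32*v^3 - 32*v
F^* omega = (v*(3*u*v - 4*v^2 + 4)) du + (3*u^2*v - 30*u*v^2 + 3*u*v + 4*u + 32*v^3 - 32*v) dv.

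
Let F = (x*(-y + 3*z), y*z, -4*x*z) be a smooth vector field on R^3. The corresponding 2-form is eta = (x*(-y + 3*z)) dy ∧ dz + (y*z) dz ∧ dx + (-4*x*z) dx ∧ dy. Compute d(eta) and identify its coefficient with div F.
d(eta) = (-4*x - y + 4*z) dx ∧ dy ∧ dz; div F = -4*x - y + 4*z

For a 2-form in R^3 of the form above, applying d gives a 3-form with coefficient ∂P/∂x + ∂Q/∂y + ∂R/∂z:
  ∂P/∂x = -y + 3*z
  ∂Q/∂y = z
  ∂R/∂z = -4*x
Sum = -4*x - y + 4*z, which is exactly div F.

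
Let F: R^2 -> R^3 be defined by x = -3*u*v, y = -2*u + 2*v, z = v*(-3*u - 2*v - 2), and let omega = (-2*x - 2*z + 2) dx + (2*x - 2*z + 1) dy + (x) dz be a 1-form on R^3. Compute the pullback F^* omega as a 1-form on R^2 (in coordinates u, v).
F^* omega = (-27*u*v^2 - 12*v^3 - 20*v^2 - 14*v - 2) du + (-27*u^2*v - 6*u*v - 6*u + 8*v^2 + 8*v + 2) dv

Using F^*(f dg) = (f ∘ F) d(g ∘ F), substitute each coordinate x_i by F_i(u, v) in f_i, and replace dx_i by d F_i = (∂F_i/∂u) du + (∂F_i/∂v) dv.
  For the x component: f_1(F) = 12*u*v + 4*v^2 + 4*v + 2; d F_1 = (-3*v) du + (-3*u) dv
  For the y component: f_2(F) = 4*v^2 + 4*v + 1; d F_2 = (-2) du + (2) dv
  For the z component: f_3(F) = -3*u*v; d F_3 = (-3*v) du + (-3*u - 4*v - 2) dv
Combining and collecting du, dv coefficients:
  coeff of du: -27*u*v^2 - 12*v^3 - 20*v^2 - 14*v - 2
  coeff of dv: -27*u^2*v - 6*u*v - 6*u + 8*v^2 + 8*v + 2
F^* omega = (-27*u*v^2 - 12*v^3 - 20*v^2 - 14*v - 2) du + (-27*u^2*v - 6*u*v - 6*u + 8*v^2 + 8*v + 2) dv.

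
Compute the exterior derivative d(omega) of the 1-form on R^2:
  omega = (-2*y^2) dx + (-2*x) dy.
d(omega) = (4*y - 2) dx ∧ dy

For a 1-form omega = sum_i f_i dx_i, the exterior derivative is
  d(omega) = sum_{i < j} (∂f_j/∂x_i - ∂f_i/∂x_j) dx_i ∧ dx_j.
  coefficient of dx ∧ dy: ∂f_2/∂x - ∂f_1/∂y = ∂(-2*x)/∂x - ∂(-2*y^2)/∂y = 4*y - 2
Assembling: d(omega) = (4*y - 2) dx ∧ dy.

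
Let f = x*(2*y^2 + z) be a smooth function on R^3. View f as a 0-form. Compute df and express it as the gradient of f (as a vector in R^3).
df = (2*y^2 + z) dx + (4*x*y) dy + (x) dz; grad f = (2*y^2 + z, 4*x*y, x)

For a 0-form f, d f = (∂f/∂x) dx + (∂f/∂y) dy + (∂f/∂z) dz. The components of the vector representation are exactly the entries of grad f in Cartesian coordinates:
  ∂f/∂x = 2*y^2 + z
  ∂f/∂y = 4*x*y
  ∂f/∂z = x.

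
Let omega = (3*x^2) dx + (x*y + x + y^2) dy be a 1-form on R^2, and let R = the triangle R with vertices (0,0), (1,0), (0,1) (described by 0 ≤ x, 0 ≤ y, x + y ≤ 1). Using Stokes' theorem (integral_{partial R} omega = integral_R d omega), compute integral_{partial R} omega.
integral_(partial R) omega = 2/3

Stokes: integral_partial_R omega = integral_R d omega with d omega = (∂Q/∂x - ∂P/∂y) dx ∧ dy.
  ∂Q/∂x = y + 1
  ∂P/∂y = 0
  integrand = ∂Q/∂x - ∂P/∂y = y + 1.
Integrating over R: integral_0^1 integral_0^{1-x} (y + 1) dy dx = 2/3.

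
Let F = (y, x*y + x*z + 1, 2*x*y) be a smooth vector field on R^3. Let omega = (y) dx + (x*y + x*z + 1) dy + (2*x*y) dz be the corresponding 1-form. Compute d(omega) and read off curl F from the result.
d(omega) = (x) dy ∧ dz + (-2*y) dz ∧ dx + (y + z - 1) dx ∧ dy; curl F = (x, -2*y, y + z - 1)

d omega = sum_{i<j} (∂f_j/∂x_i - ∂f_i/∂x_j) dx_i ∧ dx_j. Under the identification (dy ∧ dz, dz ∧ dx, dx ∧ dy) ↔ (e_x, e_y, e_z), the coefficients are exactly the components of curl F. Compute:
  ∂R/∂y - ∂Q/∂z = (2*x) - (x) = x
  ∂P/∂z - ∂R/∂x = (0) - (2*y) = -2*y
  ∂Q/∂x - ∂P/∂y = (y + z) - (1) = y + z - 1.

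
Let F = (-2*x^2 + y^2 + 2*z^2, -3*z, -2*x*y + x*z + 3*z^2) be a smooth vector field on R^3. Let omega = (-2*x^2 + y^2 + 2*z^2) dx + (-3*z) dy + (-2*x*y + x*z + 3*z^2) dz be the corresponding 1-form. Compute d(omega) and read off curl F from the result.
d(omega) = (3 - 2*x) dy ∧ dz + (2*y + 3*z) dz ∧ dx + (-2*y) dx ∧ dy; curl F = (3 - 2*x, 2*y + 3*z, -2*y)

d omega = sum_{i<j} (∂f_j/∂x_i - ∂f_i/∂x_j) dx_i ∧ dx_j. Under the identification (dy ∧ dz, dz ∧ dx, dx ∧ dy) ↔ (e_x, e_y, e_z), the coefficients are exactly the components of curl F. Compute:
  ∂R/∂y - ∂Q/∂z = (-2*x) - (-3) = 3 - 2*x
  ∂P/∂z - ∂R/∂x = (4*z) - (-2*y + z) = 2*y + 3*z
  ∂Q/∂x - ∂P/∂y = (0) - (2*y) = -2*y.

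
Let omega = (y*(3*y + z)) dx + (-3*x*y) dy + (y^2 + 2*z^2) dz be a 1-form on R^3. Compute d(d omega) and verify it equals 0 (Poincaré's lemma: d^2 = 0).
d(d omega) = 0

Step 1: d omega = sum_{i<j} (∂f_j/∂x_i - ∂f_i/∂x_j) dx_i ∧ dx_j:
  coeff of dx ∧ dy: -9*y - z
  coeff of dx ∧ dz: -y
  coeff of dy ∧ dz: 2*y
Step 2: Apply d again to each 2-form coefficient. The only possible 3-form in R^3 is dx ∧ dy ∧ dz, with coefficient
  ∂(coeff of dy∧dz)/∂x - ∂(coeff of dx∧dz)/∂y + ∂(coeff of dx∧dy)/∂z
  = ∂/∂x (2*y) - ∂/∂y (-y) + ∂/∂z (-9*y - z).
Each of these terms simplifies to sums of mixed partials that cancel in pairs. The result is 0 (by equality of mixed partials for smooth functions — Schwarz / Clairaut).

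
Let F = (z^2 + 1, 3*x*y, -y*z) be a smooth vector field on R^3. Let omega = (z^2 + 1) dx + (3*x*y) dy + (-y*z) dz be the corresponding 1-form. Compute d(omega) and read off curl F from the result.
d(omega) = (-z) dy ∧ dz + (2*z) dz ∧ dx + (3*y) dx ∧ dy; curl F = (-z, 2*z, 3*y)

d omega = sum_{i<j} (∂f_j/∂x_i - ∂f_i/∂x_j) dx_i ∧ dx_j. Under the identification (dy ∧ dz, dz ∧ dx, dx ∧ dy) ↔ (e_x, e_y, e_z), the coefficients are exactly the components of curl F. Compute:
  ∂R/∂y - ∂Q/∂z = (-z) - (0) = -z
  ∂P/∂z - ∂R/∂x = (2*z) - (0) = 2*z
  ∂Q/∂x - ∂P/∂y = (3*y) - (0) = 3*y.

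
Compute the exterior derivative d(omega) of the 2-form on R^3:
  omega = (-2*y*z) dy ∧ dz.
d(omega) = 0

For a 2-form omega = sum_{i<j} g_{ij} dx_i ∧ dx_j, the exterior derivative is
  d(omega) = sum_{i<j} d(g_{ij}) ∧ dx_i ∧ dx_j = sum_{i<j, k} (∂g_{ij}/∂x_k) dx_k ∧ dx_i ∧ dx_j.
Expand each term, using dx_k ∧ dx_i ∧ dx_j = sgn(permutation) dx_{(a)} ∧ dx_{(b)} ∧ dx_{(c)} with (a < b < c) sorted:

Collecting like 3-forms: d(omega) = 0.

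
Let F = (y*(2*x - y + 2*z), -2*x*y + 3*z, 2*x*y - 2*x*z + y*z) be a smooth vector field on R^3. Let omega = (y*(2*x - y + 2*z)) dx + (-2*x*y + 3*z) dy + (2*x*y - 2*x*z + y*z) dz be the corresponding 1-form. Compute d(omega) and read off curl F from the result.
d(omega) = (2*x + z - 3) dy ∧ dz + (2*z) dz ∧ dx + (-2*x - 2*z) dx ∧ dy; curl F = (2*x + z - 3, 2*z, -2*x - 2*z)

d omega = sum_{i<j} (∂f_j/∂x_i - ∂f_i/∂x_j) dx_i ∧ dx_j. Under the identification (dy ∧ dz, dz ∧ dx, dx ∧ dy) ↔ (e_x, e_y, e_z), the coefficients are exactly the components of curl F. Compute:
  ∂R/∂y - ∂Q/∂z = (2*x + z) - (3) = 2*x + z - 3
  ∂P/∂z - ∂R/∂x = (2*y) - (2*y - 2*z) = 2*z
  ∂Q/∂x - ∂P/∂y = (-2*y) - (2*x - 2*y + 2*z) = -2*x - 2*z.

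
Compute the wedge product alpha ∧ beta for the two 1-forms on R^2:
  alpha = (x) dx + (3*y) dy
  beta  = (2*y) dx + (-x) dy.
alpha ∧ beta = (-x^2 - 6*y^2) dx ∧ dy

Distribute the wedge, using dx_i ∧ dx_j = -dx_j ∧ dx_i and dx_i ∧ dx_i = 0. For each pair (i, j) with i < j, the coefficient of dx_i ∧ dx_j in alpha ∧ beta is (alpha_i * beta_j - alpha_j * beta_i). Collecting: alpha ∧ beta = (-x^2 - 6*y^2) dx ∧ dy.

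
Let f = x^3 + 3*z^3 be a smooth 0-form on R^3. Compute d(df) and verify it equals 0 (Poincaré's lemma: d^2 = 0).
d(df) = 0

Step 1: df = sum_i (∂f/∂x_i) dx_i = (3*x^2) dx + (0) dy + (9*z^2) dz.
Step 2: Apply d again. Using the 1-form formula, the coefficient of dx ∧ dy in d(df) is ∂^2 f/∂x ∂y - ∂^2 f/∂y ∂x = (0) - (0) = 0 (equality of mixed partials for smooth f).
Similarly for dx ∧ dz and dy ∧ dz — all coefficients vanish. So d(df) = 0.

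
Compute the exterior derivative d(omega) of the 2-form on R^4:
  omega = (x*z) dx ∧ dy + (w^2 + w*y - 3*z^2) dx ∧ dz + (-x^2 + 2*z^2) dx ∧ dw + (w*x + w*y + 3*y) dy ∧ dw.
d(omega) = (-w + x) dx ∧ dy ∧ dz + (2*w + y - 4*z) dx ∧ dz ∧ dw + (w) dx ∧ dy ∧ dw

For a 2-form omega = sum_{i<j} g_{ij} dx_i ∧ dx_j, the exterior derivative is
  d(omega) = sum_{i<j} d(g_{ij}) ∧ dx_i ∧ dx_j = sum_{i<j, k} (∂g_{ij}/∂x_k) dx_k ∧ dx_i ∧ dx_j.
Expand each term, using dx_k ∧ dx_i ∧ dx_j = sgn(permutation) dx_{(a)} ∧ dx_{(b)} ∧ dx_{(c)} with (a < b < c) sorted:
  d(x*z) includes (∂/∂z)(x*z) dz = (x) dz, which multiplied by dx ∧ dy gives (x) dx ∧ dy ∧ dz
  d(w^2 + w*y - 3*z^2) includes (∂/∂y)(w^2 + w*y - 3*z^2) dy = (w) dy, which multiplied by dx ∧ dz gives (-w) dx ∧ dy ∧ dz
  d(w^2 + w*y - 3*z^2) includes (∂/∂w)(w^2 + w*y - 3*z^2) dw = (2*w + y) dw, which multiplied by dx ∧ dz gives (2*w + y) dx ∧ dz ∧ dw
  d(-x^2 + 2*z^2) includes (∂/∂z)(-x^2 + 2*z^2) dz = (4*z) dz, which multiplied by dx ∧ dw gives (-4*z) dx ∧ dz ∧ dw
  d(w*x + w*y + 3*y) includes (∂/∂x)(w*x + w*y + 3*y) dx = (w) dx, which multiplied by dy ∧ dw gives (w) dx ∧ dy ∧ dw
Collecting like 3-forms: d(omega) = (-w + x) dx ∧ dy ∧ dz + (2*w + y - 4*z) dx ∧ dz ∧ dw + (w) dx ∧ dy ∧ dw.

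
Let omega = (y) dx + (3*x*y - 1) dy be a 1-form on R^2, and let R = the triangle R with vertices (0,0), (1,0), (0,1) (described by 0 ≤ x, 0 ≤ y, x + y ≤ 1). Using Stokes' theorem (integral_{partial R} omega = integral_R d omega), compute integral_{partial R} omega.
integral_(partial R) omega = 0

Stokes: integral_partial_R omega = integral_R d omega with d omega = (∂Q/∂x - ∂P/∂y) dx ∧ dy.
  ∂Q/∂x = 3*y
  ∂P/∂y = 1
  integrand = ∂Q/∂x - ∂P/∂y = 3*y - 1.
Integrating over R: integral_0^1 integral_0^{1-x} (3*y - 1) dy dx = 0.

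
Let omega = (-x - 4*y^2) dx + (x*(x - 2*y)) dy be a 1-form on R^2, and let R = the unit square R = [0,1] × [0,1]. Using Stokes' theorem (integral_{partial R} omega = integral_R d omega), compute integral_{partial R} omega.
integral_(partial R) omega = 4

Stokes: integral_partial_R omega = integral_R d omega with d omega = (∂Q/∂x - ∂P/∂y) dx ∧ dy.
  ∂Q/∂x = 2*x - 2*y
  ∂P/∂y = -8*y
  integrand = ∂Q/∂x - ∂P/∂y = 2*x + 6*y.
Integrating over R: integral_0^1 integral_0^1 (2*x + 6*y) dx dy = 4.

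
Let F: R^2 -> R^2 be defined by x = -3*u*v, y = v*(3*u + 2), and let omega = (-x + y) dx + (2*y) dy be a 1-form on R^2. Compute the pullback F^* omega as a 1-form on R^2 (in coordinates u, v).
F^* omega = (6*v^2) du + (2*v*(9*u + 4)) dv

Using F^*(f dg) = (f ∘ F) d(g ∘ F), substitute each coordinate x_i by F_i(u, v) in f_i, and replace dx_i by d F_i = (∂F_i/∂u) du + (∂F_i/∂v) dv.
  For the x component: f_1(F) = 2*v*(3*u + 1); d F_1 = (-3*v) du + (-3*u) dv
  For the y component: f_2(F) = 2*v*(3*u + 2); d F_2 = (3*v) du + (3*u + 2) dv
Combining and collecting du, dv coefficients:
  coeff of du: 6*v^2
  coeff of dv: 2*v*(9*u + 4)
F^* omega = (6*v^2) du + (2*v*(9*u + 4)) dv.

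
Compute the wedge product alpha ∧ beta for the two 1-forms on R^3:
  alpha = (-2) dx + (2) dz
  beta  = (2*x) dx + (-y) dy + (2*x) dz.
alpha ∧ beta = (2*y) dx ∧ dy + (-8*x) dx ∧ dz + (2*y) dy ∧ dz

Distribute the wedge, using dx_i ∧ dx_j = -dx_j ∧ dx_i and dx_i ∧ dx_i = 0. For each pair (i, j) with i < j, the coefficient of dx_i ∧ dx_j in alpha ∧ beta is (alpha_i * beta_j - alpha_j * beta_i). Collecting: alpha ∧ beta = (2*y) dx ∧ dy + (-8*x) dx ∧ dz + (2*y) dy ∧ dz.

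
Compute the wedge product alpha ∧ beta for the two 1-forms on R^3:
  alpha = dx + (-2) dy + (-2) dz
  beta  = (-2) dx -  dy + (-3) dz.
alpha ∧ beta = (-5) dx ∧ dy + (-7) dx ∧ dz + (4) dy ∧ dz

Distribute the wedge, using dx_i ∧ dx_j = -dx_j ∧ dx_i and dx_i ∧ dx_i = 0. For each pair (i, j) with i < j, the coefficient of dx_i ∧ dx_j in alpha ∧ beta is (alpha_i * beta_j - alpha_j * beta_i). Collecting: alpha ∧ beta = (-5) dx ∧ dy + (-7) dx ∧ dz + (4) dy ∧ dz.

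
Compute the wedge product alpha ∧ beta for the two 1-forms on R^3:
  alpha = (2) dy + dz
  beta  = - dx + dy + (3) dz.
alpha ∧ beta = (2) dx ∧ dy + (5) dy ∧ dz + (1) dx ∧ dz

Distribute the wedge, using dx_i ∧ dx_j = -dx_j ∧ dx_i and dx_i ∧ dx_i = 0. For each pair (i, j) with i < j, the coefficient of dx_i ∧ dx_j in alpha ∧ beta is (alpha_i * beta_j - alpha_j * beta_i). Collecting: alpha ∧ beta = (2) dx ∧ dy + (5) dy ∧ dz + (1) dx ∧ dz.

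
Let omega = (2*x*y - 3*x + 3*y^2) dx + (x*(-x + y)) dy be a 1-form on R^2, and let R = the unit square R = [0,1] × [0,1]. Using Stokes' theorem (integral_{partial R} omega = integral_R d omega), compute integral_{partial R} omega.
integral_(partial R) omega = -9/2

Stokes: integral_partial_R omega = integral_R d omega with d omega = (∂Q/∂x - ∂P/∂y) dx ∧ dy.
  ∂Q/∂x = -2*x + y
  ∂P/∂y = 2*x + 6*y
  integrand = ∂Q/∂x - ∂P/∂y = -4*x - 5*y.
Integrating over R: integral_0^1 integral_0^1 (-4*x - 5*y) dx dy = -9/2.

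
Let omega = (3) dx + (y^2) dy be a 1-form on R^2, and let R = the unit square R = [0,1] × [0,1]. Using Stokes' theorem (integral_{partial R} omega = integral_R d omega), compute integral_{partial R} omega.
integral_(partial R) omega = 0

Stokes: integral_partial_R omega = integral_R d omega with d omega = (∂Q/∂x - ∂P/∂y) dx ∧ dy.
  ∂Q/∂x = 0
  ∂P/∂y = 0
  integrand = ∂Q/∂x - ∂P/∂y = 0.
Integrating over R: integral_0^1 integral_0^1 (0) dx dy = 0.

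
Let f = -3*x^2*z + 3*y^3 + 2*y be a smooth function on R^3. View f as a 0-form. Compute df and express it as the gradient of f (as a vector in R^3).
df = (-6*x*z) dx + (9*y^2 + 2) dy + (-3*x^2) dz; grad f = (-6*x*z, 9*y^2 + 2, -3*x^2)

For a 0-form f, d f = (∂f/∂x) dx + (∂f/∂y) dy + (∂f/∂z) dz. The components of the vector representation are exactly the entries of grad f in Cartesian coordinates:
  ∂f/∂x = -6*x*z
  ∂f/∂y = 9*y^2 + 2
  ∂f/∂z = -3*x^2.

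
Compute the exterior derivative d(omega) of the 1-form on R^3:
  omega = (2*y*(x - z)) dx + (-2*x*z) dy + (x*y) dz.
d(omega) = (-2*x) dx ∧ dy + (3*y) dx ∧ dz + (3*x) dy ∧ dz

For a 1-form omega = sum_i f_i dx_i, the exterior derivative is
  d(omega) = sum_{i < j} (∂f_j/∂x_i - ∂f_i/∂x_j) dx_i ∧ dx_j.
  coefficient of dx ∧ dy: ∂f_2/∂x - ∂f_1/∂y = ∂(-2*x*z)/∂x - ∂(2*y*(x - z))/∂y = -2*x
  coefficient of dx ∧ dz: ∂f_3/∂x - ∂f_1/∂z = ∂(x*y)/∂x - ∂(2*y*(x - z))/∂z = 3*y
  coefficient of dy ∧ dz: ∂f_3/∂y - ∂f_2/∂z = ∂(x*y)/∂y - ∂(-2*x*z)/∂z = 3*x
Assembling: d(omega) = (-2*x) dx ∧ dy + (3*y) dx ∧ dz + (3*x) dy ∧ dz.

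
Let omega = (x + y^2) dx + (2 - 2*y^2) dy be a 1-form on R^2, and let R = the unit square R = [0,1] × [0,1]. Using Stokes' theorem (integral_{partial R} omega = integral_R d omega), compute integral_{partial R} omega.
integral_(partial R) omega = -1

Stokes: integral_partial_R omega = integral_R d omega with d omega = (∂Q/∂x - ∂P/∂y) dx ∧ dy.
  ∂Q/∂x = 0
  ∂P/∂y = 2*y
  integrand = ∂Q/∂x - ∂P/∂y = -2*y.
Integrating over R: integral_0^1 integral_0^1 (-2*y) dx dy = -1.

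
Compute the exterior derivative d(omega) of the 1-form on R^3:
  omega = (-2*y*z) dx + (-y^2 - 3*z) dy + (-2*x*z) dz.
d(omega) = (2*z) dx ∧ dy + (2*y - 2*z) dx ∧ dz + (3) dy ∧ dz

For a 1-form omega = sum_i f_i dx_i, the exterior derivative is
  d(omega) = sum_{i < j} (∂f_j/∂x_i - ∂f_i/∂x_j) dx_i ∧ dx_j.
  coefficient of dx ∧ dy: ∂f_2/∂x - ∂f_1/∂y = ∂(-y^2 - 3*z)/∂x - ∂(-2*y*z)/∂y = 2*z
  coefficient of dx ∧ dz: ∂f_3/∂x - ∂f_1/∂z = ∂(-2*x*z)/∂x - ∂(-2*y*z)/∂z = 2*y - 2*z
  coefficient of dy ∧ dz: ∂f_3/∂y - ∂f_2/∂z = ∂(-2*x*z)/∂y - ∂(-y^2 - 3*z)/∂z = 3
Assembling: d(omega) = (2*z) dx ∧ dy + (2*y - 2*z) dx ∧ dz + (3) dy ∧ dz.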